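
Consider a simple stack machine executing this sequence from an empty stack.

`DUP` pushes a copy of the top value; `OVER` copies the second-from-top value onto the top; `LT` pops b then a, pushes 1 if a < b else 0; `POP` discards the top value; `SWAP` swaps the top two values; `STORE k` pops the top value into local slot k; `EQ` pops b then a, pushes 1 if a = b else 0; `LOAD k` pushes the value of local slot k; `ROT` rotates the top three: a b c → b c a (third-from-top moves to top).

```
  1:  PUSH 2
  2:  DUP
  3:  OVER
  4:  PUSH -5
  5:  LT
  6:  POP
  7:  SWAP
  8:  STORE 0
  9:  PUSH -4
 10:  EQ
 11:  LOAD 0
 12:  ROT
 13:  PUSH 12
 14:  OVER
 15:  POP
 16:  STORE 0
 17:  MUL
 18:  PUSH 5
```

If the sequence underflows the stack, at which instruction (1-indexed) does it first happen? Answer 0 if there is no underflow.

PUSH 2  → 2
DUP     → 2 2
OVER    → 2 2 2
PUSH -5 → 2 2 2 -5
LT      → 2 2 0
POP     → 2 2
SWAP    → 2 2
STORE 0 → 2
PUSH -4 → 2 -4
EQ      → 0
LOAD 0  → 0 2
ROT  — needs 3 operands, stack has 2 → underflow

12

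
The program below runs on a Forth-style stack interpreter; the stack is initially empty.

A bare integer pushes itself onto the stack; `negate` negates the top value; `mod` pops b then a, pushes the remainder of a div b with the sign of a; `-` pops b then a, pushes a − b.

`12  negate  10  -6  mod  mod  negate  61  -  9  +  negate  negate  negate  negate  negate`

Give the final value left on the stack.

52

12      12
negate  -12
10      -12 10
-6      -12 10 -6
mod     -12 4
mod     0
negate  0
61      0 61
-       -61
9       -61 9
+       -52
negate  52
negate  -52
negate  52
negate  -52
negate  52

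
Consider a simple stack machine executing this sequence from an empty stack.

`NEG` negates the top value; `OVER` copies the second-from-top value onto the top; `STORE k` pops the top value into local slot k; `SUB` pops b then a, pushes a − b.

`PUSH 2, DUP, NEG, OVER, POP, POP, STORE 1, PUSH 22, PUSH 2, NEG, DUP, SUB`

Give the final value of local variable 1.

2

PUSH 2  → [2]
DUP     → [2, 2]
NEG     → [2, -2]
OVER    → [2, -2, 2]
POP     → [2, -2]
POP     → [2]
STORE 1 → []
PUSH 22 → [22]
PUSH 2  → [22, 2]
NEG     → [22, -2]
DUP     → [22, -2, -2]
SUB     → [22, 0]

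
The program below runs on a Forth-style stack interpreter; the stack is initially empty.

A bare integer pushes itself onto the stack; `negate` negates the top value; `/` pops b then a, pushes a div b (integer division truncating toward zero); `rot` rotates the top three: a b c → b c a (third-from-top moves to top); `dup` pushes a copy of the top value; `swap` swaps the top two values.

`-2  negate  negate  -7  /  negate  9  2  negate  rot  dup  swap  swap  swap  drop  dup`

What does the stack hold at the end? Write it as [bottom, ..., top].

-2     -> [-2]
negate -> [2]
negate -> [-2]
-7     -> [-2, -7]
/      -> [0]
negate -> [0]
9      -> [0, 9]
2      -> [0, 9, 2]
negate -> [0, 9, -2]
rot    -> [9, -2, 0]
dup    -> [9, -2, 0, 0]
swap   -> [9, -2, 0, 0]
swap   -> [9, -2, 0, 0]
swap   -> [9, -2, 0, 0]
drop   -> [9, -2, 0]
dup    -> [9, -2, 0, 0]

[9, -2, 0, 0]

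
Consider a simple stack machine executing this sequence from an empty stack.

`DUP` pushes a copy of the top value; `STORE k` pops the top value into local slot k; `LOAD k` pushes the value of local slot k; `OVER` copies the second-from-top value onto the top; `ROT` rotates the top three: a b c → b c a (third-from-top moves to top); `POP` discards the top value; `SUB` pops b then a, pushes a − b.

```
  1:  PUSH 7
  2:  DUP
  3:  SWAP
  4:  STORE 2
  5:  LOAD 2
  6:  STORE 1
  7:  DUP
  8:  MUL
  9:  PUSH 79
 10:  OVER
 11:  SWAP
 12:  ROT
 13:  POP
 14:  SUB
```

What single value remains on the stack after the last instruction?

-30

PUSH 7  -> [7]
DUP     -> [7, 7]
SWAP    -> [7, 7]
STORE 2 -> [7]
LOAD 2  -> [7, 7]
STORE 1 -> [7]
DUP     -> [7, 7]
MUL     -> [49]
PUSH 79 -> [49, 79]
OVER    -> [49, 79, 49]
SWAP    -> [49, 49, 79]
ROT     -> [49, 79, 49]
POP     -> [49, 79]
SUB     -> [-30]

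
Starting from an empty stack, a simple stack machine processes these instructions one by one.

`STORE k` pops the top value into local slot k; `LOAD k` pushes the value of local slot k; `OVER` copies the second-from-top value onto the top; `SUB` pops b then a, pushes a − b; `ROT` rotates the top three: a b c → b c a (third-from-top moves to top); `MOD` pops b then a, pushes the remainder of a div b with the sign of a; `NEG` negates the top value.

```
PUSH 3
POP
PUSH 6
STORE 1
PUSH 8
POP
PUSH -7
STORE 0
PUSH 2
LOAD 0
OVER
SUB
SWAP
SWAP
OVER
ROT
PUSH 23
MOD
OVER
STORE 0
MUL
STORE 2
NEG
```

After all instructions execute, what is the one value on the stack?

9

PUSH 3  : [3]
POP     : []
PUSH 6  : [6]
STORE 1 : []
PUSH 8  : [8]
POP     : []
PUSH -7 : [-7]
STORE 0 : []
PUSH 2  : [2]
LOAD 0  : [2, -7]
OVER    : [2, -7, 2]
SUB     : [2, -9]
SWAP    : [-9, 2]
SWAP    : [2, -9]
OVER    : [2, -9, 2]
ROT     : [-9, 2, 2]
PUSH 23 : [-9, 2, 2, 23]
MOD     : [-9, 2, 2]
OVER    : [-9, 2, 2, 2]
STORE 0 : [-9, 2, 2]
MUL     : [-9, 4]
STORE 2 : [-9]
NEG     : [9]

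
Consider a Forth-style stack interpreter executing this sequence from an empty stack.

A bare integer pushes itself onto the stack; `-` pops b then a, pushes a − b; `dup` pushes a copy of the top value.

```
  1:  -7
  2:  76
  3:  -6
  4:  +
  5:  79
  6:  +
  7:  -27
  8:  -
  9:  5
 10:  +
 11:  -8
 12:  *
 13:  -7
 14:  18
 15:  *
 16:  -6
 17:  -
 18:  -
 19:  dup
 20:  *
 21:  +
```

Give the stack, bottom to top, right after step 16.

[-7, -1448, -126, -6]

-7  -> -7
76  -> -7 76
-6  -> -7 76 -6
+   -> -7 70
79  -> -7 70 79
+   -> -7 149
-27 -> -7 149 -27
-   -> -7 176
5   -> -7 176 5
+   -> -7 181
-8  -> -7 181 -8
*   -> -7 -1448
-7  -> -7 -1448 -7
18  -> -7 -1448 -7 18
*   -> -7 -1448 -126
-6  -> -7 -1448 -126 -6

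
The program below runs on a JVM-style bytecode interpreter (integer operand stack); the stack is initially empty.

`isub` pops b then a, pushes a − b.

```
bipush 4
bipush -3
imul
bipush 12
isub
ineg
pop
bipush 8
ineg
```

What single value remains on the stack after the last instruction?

bipush 4  -> [4]
bipush -3 -> [4, -3]
imul      -> [-12]
bipush 12 -> [-12, 12]
isub      -> [-24]
ineg      -> [24]
pop       -> []
bipush 8  -> [8]
ineg      -> [-8]

-8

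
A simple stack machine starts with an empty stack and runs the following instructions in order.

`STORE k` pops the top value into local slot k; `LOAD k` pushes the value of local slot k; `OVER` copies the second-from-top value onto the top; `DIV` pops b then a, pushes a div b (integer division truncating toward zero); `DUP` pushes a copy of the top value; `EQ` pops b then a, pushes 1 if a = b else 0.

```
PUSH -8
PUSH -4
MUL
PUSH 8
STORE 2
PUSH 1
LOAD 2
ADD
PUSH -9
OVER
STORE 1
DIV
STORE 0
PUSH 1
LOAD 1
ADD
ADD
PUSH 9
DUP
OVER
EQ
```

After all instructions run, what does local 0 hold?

PUSH -8 → -8
PUSH -4 → -8 -4
MUL     → 32
PUSH 8  → 32 8
STORE 2 → 32
PUSH 1  → 32 1
LOAD 2  → 32 1 8
ADD     → 32 9
PUSH -9 → 32 9 -9
OVER    → 32 9 -9 9
STORE 1 → 32 9 -9
DIV     → 32 -1
STORE 0 → 32
PUSH 1  → 32 1
LOAD 1  → 32 1 9
ADD     → 32 10
ADD     → 42
PUSH 9  → 42 9
DUP     → 42 9 9
OVER    → 42 9 9 9
EQ      → 42 9 1

-1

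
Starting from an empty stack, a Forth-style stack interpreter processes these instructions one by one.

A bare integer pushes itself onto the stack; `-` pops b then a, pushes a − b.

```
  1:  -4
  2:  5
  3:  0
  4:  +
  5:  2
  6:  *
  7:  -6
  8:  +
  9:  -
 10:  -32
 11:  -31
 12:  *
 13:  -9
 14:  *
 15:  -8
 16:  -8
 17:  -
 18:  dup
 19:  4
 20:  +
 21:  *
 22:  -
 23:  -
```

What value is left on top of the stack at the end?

-4  -> [-4]
5   -> [-4, 5]
0   -> [-4, 5, 0]
+   -> [-4, 5]
2   -> [-4, 5, 2]
*   -> [-4, 10]
-6  -> [-4, 10, -6]
+   -> [-4, 4]
-   -> [-8]
-32 -> [-8, -32]
-31 -> [-8, -32, -31]
*   -> [-8, 992]
-9  -> [-8, 992, -9]
*   -> [-8, -8928]
-8  -> [-8, -8928, -8]
-8  -> [-8, -8928, -8, -8]
-   -> [-8, -8928, 0]
dup -> [-8, -8928, 0, 0]
4   -> [-8, -8928, 0, 0, 4]
+   -> [-8, -8928, 0, 4]
*   -> [-8, -8928, 0]
-   -> [-8, -8928]
-   -> [8920]

8920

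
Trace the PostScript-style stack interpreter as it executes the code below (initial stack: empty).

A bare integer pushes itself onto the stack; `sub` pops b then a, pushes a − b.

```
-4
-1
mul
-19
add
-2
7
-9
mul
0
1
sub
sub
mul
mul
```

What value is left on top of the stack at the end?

-1860

-4  : [-4]
-1  : [-4, -1]
mul : [4]
-19 : [4, -19]
add : [-15]
-2  : [-15, -2]
7   : [-15, -2, 7]
-9  : [-15, -2, 7, -9]
mul : [-15, -2, -63]
0   : [-15, -2, -63, 0]
1   : [-15, -2, -63, 0, 1]
sub : [-15, -2, -63, -1]
sub : [-15, -2, -62]
mul : [-15, 124]
mul : [-1860]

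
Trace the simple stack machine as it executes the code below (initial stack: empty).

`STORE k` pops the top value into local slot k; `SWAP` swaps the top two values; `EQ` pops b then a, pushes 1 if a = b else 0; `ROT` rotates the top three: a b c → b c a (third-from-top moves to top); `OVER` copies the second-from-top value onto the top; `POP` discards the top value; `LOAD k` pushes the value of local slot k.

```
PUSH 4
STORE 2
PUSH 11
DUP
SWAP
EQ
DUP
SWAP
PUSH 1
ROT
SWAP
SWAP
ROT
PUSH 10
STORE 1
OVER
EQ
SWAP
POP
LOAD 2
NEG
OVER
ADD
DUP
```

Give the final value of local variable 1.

PUSH 4   [4]
STORE 2  []
PUSH 11  [11]
DUP      [11, 11]
SWAP     [11, 11]
EQ       [1]
DUP      [1, 1]
SWAP     [1, 1]
PUSH 1   [1, 1, 1]
ROT      [1, 1, 1]
SWAP     [1, 1, 1]
SWAP     [1, 1, 1]
ROT      [1, 1, 1]
PUSH 10  [1, 1, 1, 10]
STORE 1  [1, 1, 1]
OVER     [1, 1, 1, 1]
EQ       [1, 1, 1]
SWAP     [1, 1, 1]
POP      [1, 1]
LOAD 2   [1, 1, 4]
NEG      [1, 1, -4]
OVER     [1, 1, -4, 1]
ADD      [1, 1, -3]
DUP      [1, 1, -3, -3]

10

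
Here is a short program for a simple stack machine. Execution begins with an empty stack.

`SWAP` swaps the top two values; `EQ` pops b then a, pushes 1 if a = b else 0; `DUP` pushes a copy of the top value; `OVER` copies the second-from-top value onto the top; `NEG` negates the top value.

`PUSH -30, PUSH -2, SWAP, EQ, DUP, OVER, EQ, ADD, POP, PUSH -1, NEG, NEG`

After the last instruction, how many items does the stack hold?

1

PUSH -30 -> -30
PUSH -2  -> -30 -2
SWAP     -> -2 -30
EQ       -> 0
DUP      -> 0 0
OVER     -> 0 0 0
EQ       -> 0 1
ADD      -> 1
POP      -> (empty)
PUSH -1  -> -1
NEG      -> 1
NEG      -> -1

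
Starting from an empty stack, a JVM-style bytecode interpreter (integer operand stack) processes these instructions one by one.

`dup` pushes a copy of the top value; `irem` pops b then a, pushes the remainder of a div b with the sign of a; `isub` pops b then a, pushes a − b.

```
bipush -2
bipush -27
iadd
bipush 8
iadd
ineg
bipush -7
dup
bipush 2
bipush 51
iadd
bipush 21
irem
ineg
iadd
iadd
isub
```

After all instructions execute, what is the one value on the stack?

bipush -2   -2
bipush -27  -2 -27
iadd        -29
bipush 8    -29 8
iadd        -21
ineg        21
bipush -7   21 -7
dup         21 -7 -7
bipush 2    21 -7 -7 2
bipush 51   21 -7 -7 2 51
iadd        21 -7 -7 53
bipush 21   21 -7 -7 53 21
irem        21 -7 -7 11
ineg        21 -7 -7 -11
iadd        21 -7 -18
iadd        21 -25
isub        46

46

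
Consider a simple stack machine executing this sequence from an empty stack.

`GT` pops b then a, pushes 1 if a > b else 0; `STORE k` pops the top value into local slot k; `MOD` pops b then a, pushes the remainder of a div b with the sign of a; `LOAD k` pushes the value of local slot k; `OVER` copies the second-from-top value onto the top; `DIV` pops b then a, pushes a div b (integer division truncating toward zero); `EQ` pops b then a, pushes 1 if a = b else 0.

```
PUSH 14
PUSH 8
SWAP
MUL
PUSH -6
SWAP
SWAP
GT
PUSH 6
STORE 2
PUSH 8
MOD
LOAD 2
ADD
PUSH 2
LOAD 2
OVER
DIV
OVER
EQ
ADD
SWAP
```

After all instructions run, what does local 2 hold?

6

PUSH 14 → 14
PUSH 8  → 14 8
SWAP    → 8 14
MUL     → 112
PUSH -6 → 112 -6
SWAP    → -6 112
SWAP    → 112 -6
GT      → 1
PUSH 6  → 1 6
STORE 2 → 1
PUSH 8  → 1 8
MOD     → 1
LOAD 2  → 1 6
ADD     → 7
PUSH 2  → 7 2
LOAD 2  → 7 2 6
OVER    → 7 2 6 2
DIV     → 7 2 3
OVER    → 7 2 3 2
EQ      → 7 2 0
ADD     → 7 2
SWAP    → 2 7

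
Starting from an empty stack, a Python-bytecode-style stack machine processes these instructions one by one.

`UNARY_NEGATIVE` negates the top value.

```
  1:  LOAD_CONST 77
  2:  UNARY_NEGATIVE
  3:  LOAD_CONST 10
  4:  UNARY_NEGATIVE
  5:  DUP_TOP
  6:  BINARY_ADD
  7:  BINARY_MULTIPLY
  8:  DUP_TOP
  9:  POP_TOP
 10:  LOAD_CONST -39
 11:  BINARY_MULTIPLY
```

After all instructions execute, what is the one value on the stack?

LOAD_CONST 77    77
UNARY_NEGATIVE   -77
LOAD_CONST 10    -77 10
UNARY_NEGATIVE   -77 -10
DUP_TOP          -77 -10 -10
BINARY_ADD       -77 -20
BINARY_MULTIPLY  1540
DUP_TOP          1540 1540
POP_TOP          1540
LOAD_CONST -39   1540 -39
BINARY_MULTIPLY  -60060

-60060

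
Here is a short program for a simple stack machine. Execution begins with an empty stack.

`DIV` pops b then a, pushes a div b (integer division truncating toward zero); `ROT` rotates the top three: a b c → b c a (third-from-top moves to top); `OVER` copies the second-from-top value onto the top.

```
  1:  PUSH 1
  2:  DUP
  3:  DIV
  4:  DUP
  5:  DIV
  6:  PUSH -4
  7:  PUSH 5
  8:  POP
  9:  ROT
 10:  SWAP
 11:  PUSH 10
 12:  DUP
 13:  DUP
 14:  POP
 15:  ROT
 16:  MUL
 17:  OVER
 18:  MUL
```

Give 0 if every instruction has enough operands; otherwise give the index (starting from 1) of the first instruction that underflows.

9

PUSH 1  : 1
DUP     : 1 1
DIV     : 1
DUP     : 1 1
DIV     : 1
PUSH -4 : 1 -4
PUSH 5  : 1 -4 5
POP     : 1 -4
ROT  — needs 3 operands, stack has 2 → underflow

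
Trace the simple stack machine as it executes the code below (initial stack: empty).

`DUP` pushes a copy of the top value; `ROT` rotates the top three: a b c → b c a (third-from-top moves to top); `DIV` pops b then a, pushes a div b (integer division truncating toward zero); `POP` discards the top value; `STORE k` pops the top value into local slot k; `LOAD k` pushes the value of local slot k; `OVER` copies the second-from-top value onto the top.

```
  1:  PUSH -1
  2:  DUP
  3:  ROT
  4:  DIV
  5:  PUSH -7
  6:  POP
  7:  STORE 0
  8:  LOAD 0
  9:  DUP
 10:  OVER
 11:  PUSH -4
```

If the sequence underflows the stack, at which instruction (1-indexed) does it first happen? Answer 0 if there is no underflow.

3

PUSH -1 -> [-1]
DUP     -> [-1, -1]
ROT  — needs 3 operands, stack has 2 → underflow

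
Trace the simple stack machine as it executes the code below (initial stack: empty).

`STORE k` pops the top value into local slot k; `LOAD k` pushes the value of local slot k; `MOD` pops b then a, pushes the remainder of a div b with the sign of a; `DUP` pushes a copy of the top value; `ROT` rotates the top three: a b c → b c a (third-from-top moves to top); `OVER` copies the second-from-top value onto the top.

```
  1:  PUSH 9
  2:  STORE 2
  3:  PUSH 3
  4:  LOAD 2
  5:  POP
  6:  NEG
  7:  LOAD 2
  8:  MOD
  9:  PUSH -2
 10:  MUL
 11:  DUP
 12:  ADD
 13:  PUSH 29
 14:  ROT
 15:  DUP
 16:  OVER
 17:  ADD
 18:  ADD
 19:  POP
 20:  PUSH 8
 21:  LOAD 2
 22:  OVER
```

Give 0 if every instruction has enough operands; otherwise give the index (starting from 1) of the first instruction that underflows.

PUSH 9  → 9
STORE 2 → (empty)
PUSH 3  → 3
LOAD 2  → 3 9
POP     → 3
NEG     → -3
LOAD 2  → -3 9
MOD     → -3
PUSH -2 → -3 -2
MUL     → 6
DUP     → 6 6
ADD     → 12
PUSH 29 → 12 29
ROT  — needs 3 operands, stack has 2 → underflow

14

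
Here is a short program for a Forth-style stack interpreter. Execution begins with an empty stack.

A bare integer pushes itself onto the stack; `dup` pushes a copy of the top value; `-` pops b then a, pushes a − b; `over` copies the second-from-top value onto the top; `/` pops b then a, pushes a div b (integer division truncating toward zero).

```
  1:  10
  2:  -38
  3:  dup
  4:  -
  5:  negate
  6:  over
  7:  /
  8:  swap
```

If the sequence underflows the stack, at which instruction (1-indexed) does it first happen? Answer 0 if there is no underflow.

0

10      [10]
-38     [10, -38]
dup     [10, -38, -38]
-       [10, 0]
negate  [10, 0]
over    [10, 0, 10]
/       [10, 0]
swap    [0, 10]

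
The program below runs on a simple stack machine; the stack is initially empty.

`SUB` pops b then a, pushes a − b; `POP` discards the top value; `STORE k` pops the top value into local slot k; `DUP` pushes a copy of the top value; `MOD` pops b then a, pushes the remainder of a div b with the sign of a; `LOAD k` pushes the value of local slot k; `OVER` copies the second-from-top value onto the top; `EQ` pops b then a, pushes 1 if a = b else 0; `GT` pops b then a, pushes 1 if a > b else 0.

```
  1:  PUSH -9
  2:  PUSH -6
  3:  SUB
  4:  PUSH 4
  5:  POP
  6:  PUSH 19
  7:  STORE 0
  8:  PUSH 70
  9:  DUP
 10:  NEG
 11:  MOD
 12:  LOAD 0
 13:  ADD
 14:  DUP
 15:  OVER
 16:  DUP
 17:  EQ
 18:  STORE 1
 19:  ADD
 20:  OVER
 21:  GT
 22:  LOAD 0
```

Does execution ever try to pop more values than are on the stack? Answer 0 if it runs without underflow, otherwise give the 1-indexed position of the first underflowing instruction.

PUSH -9 : -9
PUSH -6 : -9 -6
SUB     : -3
PUSH 4  : -3 4
POP     : -3
PUSH 19 : -3 19
STORE 0 : -3
PUSH 70 : -3 70
DUP     : -3 70 70
NEG     : -3 70 -70
MOD     : -3 0
LOAD 0  : -3 0 19
ADD     : -3 19
DUP     : -3 19 19
OVER    : -3 19 19 19
DUP     : -3 19 19 19 19
EQ      : -3 19 19 1
STORE 1 : -3 19 19
ADD     : -3 38
OVER    : -3 38 -3
GT      : -3 1
LOAD 0  : -3 1 19

0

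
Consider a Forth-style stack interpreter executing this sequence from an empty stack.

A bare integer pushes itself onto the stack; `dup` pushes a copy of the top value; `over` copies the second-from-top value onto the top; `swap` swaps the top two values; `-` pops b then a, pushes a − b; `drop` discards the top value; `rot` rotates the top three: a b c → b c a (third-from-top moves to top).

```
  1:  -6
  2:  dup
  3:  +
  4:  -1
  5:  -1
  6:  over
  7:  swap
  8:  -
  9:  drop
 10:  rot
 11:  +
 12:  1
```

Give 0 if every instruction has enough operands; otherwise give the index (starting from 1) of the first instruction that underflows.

-6   → -6
dup  → -6 -6
+    → -12
-1   → -12 -1
-1   → -12 -1 -1
over → -12 -1 -1 -1
swap → -12 -1 -1 -1
-    → -12 -1 0
drop → -12 -1
rot  — needs 3 operands, stack has 2 → underflow

10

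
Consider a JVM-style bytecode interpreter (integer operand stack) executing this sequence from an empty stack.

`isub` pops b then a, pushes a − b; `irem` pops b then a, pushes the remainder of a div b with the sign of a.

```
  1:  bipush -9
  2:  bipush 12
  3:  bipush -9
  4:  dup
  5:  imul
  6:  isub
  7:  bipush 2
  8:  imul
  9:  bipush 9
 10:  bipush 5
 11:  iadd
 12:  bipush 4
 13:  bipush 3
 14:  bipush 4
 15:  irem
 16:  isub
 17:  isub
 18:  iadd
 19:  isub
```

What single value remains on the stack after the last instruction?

116

bipush -9 -> -9
bipush 12 -> -9 12
bipush -9 -> -9 12 -9
dup       -> -9 12 -9 -9
imul      -> -9 12 81
isub      -> -9 -69
bipush 2  -> -9 -69 2
imul      -> -9 -138
bipush 9  -> -9 -138 9
bipush 5  -> -9 -138 9 5
iadd      -> -9 -138 14
bipush 4  -> -9 -138 14 4
bipush 3  -> -9 -138 14 4 3
bipush 4  -> -9 -138 14 4 3 4
irem      -> -9 -138 14 4 3
isub      -> -9 -138 14 1
isub      -> -9 -138 13
iadd      -> -9 -125
isub      -> 116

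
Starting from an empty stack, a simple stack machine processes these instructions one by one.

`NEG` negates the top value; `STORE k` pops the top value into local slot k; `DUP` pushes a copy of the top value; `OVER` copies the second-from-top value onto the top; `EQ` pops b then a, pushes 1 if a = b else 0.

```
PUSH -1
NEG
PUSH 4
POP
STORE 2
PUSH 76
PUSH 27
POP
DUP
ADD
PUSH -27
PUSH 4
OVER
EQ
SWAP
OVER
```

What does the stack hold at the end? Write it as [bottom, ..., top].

PUSH -1  → -1
NEG      → 1
PUSH 4   → 1 4
POP      → 1
STORE 2  → (empty)
PUSH 76  → 76
PUSH 27  → 76 27
POP      → 76
DUP      → 76 76
ADD      → 152
PUSH -27 → 152 -27
PUSH 4   → 152 -27 4
OVER     → 152 -27 4 -27
EQ       → 152 -27 0
SWAP     → 152 0 -27
OVER     → 152 0 -27 0

[152, 0, -27, 0]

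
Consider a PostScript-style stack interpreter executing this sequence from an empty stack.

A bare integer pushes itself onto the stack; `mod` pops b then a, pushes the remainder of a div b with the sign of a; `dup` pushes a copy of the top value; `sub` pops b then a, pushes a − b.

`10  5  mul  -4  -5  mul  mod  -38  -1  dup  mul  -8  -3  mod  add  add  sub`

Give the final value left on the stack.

10   [10]
5    [10, 5]
mul  [50]
-4   [50, -4]
-5   [50, -4, -5]
mul  [50, 20]
mod  [10]
-38  [10, -38]
-1   [10, -38, -1]
dup  [10, -38, -1, -1]
mul  [10, -38, 1]
-8   [10, -38, 1, -8]
-3   [10, -38, 1, -8, -3]
mod  [10, -38, 1, -2]
add  [10, -38, -1]
add  [10, -39]
sub  [49]

49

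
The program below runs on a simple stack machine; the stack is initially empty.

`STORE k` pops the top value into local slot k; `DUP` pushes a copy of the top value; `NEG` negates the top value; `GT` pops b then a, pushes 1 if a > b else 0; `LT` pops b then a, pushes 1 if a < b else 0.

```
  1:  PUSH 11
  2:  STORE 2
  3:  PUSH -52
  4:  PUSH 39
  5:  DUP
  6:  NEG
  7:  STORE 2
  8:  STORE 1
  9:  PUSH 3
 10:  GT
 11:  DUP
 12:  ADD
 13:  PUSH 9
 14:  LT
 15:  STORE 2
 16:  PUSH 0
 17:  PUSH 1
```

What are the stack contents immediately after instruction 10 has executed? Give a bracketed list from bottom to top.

PUSH 11  → 11
STORE 2  → (empty)
PUSH -52 → -52
PUSH 39  → -52 39
DUP      → -52 39 39
NEG      → -52 39 -39
STORE 2  → -52 39
STORE 1  → -52
PUSH 3   → -52 3
GT       → 0

[0]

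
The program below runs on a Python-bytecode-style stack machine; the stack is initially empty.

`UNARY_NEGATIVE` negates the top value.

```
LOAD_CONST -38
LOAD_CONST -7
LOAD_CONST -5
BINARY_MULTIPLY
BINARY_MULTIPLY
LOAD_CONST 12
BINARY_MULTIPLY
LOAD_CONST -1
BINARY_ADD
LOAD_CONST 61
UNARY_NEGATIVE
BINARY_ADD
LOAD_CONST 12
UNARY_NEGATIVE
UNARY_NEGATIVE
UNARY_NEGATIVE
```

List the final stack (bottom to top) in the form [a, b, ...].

[-16022, -12]

LOAD_CONST -38   [-38]
LOAD_CONST -7    [-38, -7]
LOAD_CONST -5    [-38, -7, -5]
BINARY_MULTIPLY  [-38, 35]
BINARY_MULTIPLY  [-1330]
LOAD_CONST 12    [-1330, 12]
BINARY_MULTIPLY  [-15960]
LOAD_CONST -1    [-15960, -1]
BINARY_ADD       [-15961]
LOAD_CONST 61    [-15961, 61]
UNARY_NEGATIVE   [-15961, -61]
BINARY_ADD       [-16022]
LOAD_CONST 12    [-16022, 12]
UNARY_NEGATIVE   [-16022, -12]
UNARY_NEGATIVE   [-16022, 12]
UNARY_NEGATIVE   [-16022, -12]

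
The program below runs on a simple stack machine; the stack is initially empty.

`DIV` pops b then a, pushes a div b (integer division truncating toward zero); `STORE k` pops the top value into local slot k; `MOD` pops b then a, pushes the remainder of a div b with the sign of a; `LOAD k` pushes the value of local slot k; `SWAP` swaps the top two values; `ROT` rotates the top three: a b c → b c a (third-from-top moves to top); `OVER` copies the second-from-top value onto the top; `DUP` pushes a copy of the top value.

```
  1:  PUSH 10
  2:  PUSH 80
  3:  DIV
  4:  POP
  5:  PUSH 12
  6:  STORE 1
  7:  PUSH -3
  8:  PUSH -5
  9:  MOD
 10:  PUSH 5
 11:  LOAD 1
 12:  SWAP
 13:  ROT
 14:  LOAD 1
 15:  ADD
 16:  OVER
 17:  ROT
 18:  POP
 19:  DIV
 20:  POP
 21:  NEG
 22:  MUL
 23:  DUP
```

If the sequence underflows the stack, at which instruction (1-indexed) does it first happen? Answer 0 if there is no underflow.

PUSH 10 → [10]
PUSH 80 → [10, 80]
DIV     → [0]
POP     → []
PUSH 12 → [12]
STORE 1 → []
PUSH -3 → [-3]
PUSH -5 → [-3, -5]
MOD     → [-3]
PUSH 5  → [-3, 5]
LOAD 1  → [-3, 5, 12]
SWAP    → [-3, 12, 5]
ROT     → [12, 5, -3]
LOAD 1  → [12, 5, -3, 12]
ADD     → [12, 5, 9]
OVER    → [12, 5, 9, 5]
ROT     → [12, 9, 5, 5]
POP     → [12, 9, 5]
DIV     → [12, 1]
POP     → [12]
NEG     → [-12]
MUL  — needs 2 operands, stack has 1 → underflow

22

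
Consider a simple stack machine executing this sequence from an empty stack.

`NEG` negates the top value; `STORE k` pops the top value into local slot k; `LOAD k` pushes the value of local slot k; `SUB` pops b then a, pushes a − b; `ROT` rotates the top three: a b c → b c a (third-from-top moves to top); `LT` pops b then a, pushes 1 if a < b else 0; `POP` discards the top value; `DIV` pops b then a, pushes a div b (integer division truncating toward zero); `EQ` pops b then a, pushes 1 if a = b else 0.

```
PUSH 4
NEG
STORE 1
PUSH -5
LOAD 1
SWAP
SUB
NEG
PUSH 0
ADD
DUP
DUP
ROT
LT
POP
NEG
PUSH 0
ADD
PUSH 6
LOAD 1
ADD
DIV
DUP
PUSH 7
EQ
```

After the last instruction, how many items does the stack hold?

2

PUSH 4  -> 4
NEG     -> -4
STORE 1 -> (empty)
PUSH -5 -> -5
LOAD 1  -> -5 -4
SWAP    -> -4 -5
SUB     -> 1
NEG     -> -1
PUSH 0  -> -1 0
ADD     -> -1
DUP     -> -1 -1
DUP     -> -1 -1 -1
ROT     -> -1 -1 -1
LT      -> -1 0
POP     -> -1
NEG     -> 1
PUSH 0  -> 1 0
ADD     -> 1
PUSH 6  -> 1 6
LOAD 1  -> 1 6 -4
ADD     -> 1 2
DIV     -> 0
DUP     -> 0 0
PUSH 7  -> 0 0 7
EQ      -> 0 0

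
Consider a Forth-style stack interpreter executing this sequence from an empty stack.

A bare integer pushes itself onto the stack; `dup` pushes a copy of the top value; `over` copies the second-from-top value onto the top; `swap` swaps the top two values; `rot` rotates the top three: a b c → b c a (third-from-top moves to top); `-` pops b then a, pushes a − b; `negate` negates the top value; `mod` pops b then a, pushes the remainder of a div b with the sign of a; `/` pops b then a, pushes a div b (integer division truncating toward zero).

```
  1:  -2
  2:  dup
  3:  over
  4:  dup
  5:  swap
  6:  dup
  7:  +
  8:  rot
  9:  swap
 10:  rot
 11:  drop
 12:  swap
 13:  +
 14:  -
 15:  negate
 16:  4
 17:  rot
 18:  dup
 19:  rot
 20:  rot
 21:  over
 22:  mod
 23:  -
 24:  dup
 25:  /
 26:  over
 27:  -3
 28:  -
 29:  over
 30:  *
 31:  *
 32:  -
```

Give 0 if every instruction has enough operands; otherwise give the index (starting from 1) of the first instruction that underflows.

17

-2      [-2]
dup     [-2, -2]
over    [-2, -2, -2]
dup     [-2, -2, -2, -2]
swap    [-2, -2, -2, -2]
dup     [-2, -2, -2, -2, -2]
+       [-2, -2, -2, -4]
rot     [-2, -2, -4, -2]
swap    [-2, -2, -2, -4]
rot     [-2, -2, -4, -2]
drop    [-2, -2, -4]
swap    [-2, -4, -2]
+       [-2, -6]
-       [4]
negate  [-4]
4       [-4, 4]
rot  — needs 3 operands, stack has 2 → underflow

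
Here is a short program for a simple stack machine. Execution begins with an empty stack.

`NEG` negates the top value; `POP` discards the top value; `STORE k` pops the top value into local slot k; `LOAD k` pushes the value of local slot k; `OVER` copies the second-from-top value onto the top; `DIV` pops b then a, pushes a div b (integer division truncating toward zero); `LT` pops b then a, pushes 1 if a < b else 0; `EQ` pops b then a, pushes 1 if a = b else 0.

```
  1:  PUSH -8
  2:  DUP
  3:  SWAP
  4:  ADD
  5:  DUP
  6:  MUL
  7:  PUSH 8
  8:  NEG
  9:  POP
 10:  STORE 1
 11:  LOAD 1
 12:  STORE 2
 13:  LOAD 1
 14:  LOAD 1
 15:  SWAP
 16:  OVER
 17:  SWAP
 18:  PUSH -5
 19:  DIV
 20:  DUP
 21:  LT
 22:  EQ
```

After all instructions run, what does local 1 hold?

PUSH -8 -> [-8]
DUP     -> [-8, -8]
SWAP    -> [-8, -8]
ADD     -> [-16]
DUP     -> [-16, -16]
MUL     -> [256]
PUSH 8  -> [256, 8]
NEG     -> [256, -8]
POP     -> [256]
STORE 1 -> []
LOAD 1  -> [256]
STORE 2 -> []
LOAD 1  -> [256]
LOAD 1  -> [256, 256]
SWAP    -> [256, 256]
OVER    -> [256, 256, 256]
SWAP    -> [256, 256, 256]
PUSH -5 -> [256, 256, 256, -5]
DIV     -> [256, 256, -51]
DUP     -> [256, 256, -51, -51]
LT      -> [256, 256, 0]
EQ      -> [256, 0]

256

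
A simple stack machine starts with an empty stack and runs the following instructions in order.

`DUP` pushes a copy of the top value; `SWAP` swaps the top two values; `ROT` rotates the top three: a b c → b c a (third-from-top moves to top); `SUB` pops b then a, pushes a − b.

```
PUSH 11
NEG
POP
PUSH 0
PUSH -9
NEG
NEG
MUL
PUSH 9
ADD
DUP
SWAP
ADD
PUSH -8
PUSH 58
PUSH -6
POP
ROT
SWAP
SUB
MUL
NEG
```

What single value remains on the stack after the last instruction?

PUSH 11  11
NEG      -11
POP      (empty)
PUSH 0   0
PUSH -9  0 -9
NEG      0 9
NEG      0 -9
MUL      0
PUSH 9   0 9
ADD      9
DUP      9 9
SWAP     9 9
ADD      18
PUSH -8  18 -8
PUSH 58  18 -8 58
PUSH -6  18 -8 58 -6
POP      18 -8 58
ROT      -8 58 18
SWAP     -8 18 58
SUB      -8 -40
MUL      320
NEG      -320

-320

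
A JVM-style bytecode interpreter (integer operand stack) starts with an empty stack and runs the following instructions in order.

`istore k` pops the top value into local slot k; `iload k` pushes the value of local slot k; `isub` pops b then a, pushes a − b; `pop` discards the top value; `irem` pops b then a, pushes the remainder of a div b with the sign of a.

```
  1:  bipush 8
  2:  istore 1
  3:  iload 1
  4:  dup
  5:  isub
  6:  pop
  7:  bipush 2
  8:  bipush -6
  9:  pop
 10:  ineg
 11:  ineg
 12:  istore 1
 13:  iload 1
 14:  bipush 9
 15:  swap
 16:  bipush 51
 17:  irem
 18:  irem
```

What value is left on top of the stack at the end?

1

bipush 8  → [8]
istore 1  → []
iload 1   → [8]
dup       → [8, 8]
isub      → [0]
pop       → []
bipush 2  → [2]
bipush -6 → [2, -6]
pop       → [2]
ineg      → [-2]
ineg      → [2]
istore 1  → []
iload 1   → [2]
bipush 9  → [2, 9]
swap      → [9, 2]
bipush 51 → [9, 2, 51]
irem      → [9, 2]
irem      → [1]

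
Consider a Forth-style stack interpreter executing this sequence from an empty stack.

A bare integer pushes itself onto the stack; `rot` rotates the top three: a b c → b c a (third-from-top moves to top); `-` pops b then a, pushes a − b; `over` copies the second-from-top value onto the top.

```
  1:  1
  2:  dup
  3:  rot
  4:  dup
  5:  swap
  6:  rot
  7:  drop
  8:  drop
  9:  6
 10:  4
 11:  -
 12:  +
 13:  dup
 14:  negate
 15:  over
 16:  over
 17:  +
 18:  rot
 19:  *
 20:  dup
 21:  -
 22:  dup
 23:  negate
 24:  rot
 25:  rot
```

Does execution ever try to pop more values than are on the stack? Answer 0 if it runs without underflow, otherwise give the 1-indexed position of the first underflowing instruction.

1   → 1
dup → 1 1
rot  — needs 3 operands, stack has 2 → underflow

3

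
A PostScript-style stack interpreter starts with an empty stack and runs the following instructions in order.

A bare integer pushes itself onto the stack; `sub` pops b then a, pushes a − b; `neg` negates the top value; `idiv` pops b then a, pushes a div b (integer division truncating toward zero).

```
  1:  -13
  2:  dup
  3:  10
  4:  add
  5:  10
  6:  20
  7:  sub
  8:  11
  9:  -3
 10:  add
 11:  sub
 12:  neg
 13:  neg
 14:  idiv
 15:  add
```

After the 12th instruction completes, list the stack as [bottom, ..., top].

-13 -> [-13]
dup -> [-13, -13]
10  -> [-13, -13, 10]
add -> [-13, -3]
10  -> [-13, -3, 10]
20  -> [-13, -3, 10, 20]
sub -> [-13, -3, -10]
11  -> [-13, -3, -10, 11]
-3  -> [-13, -3, -10, 11, -3]
add -> [-13, -3, -10, 8]
sub -> [-13, -3, -18]
neg -> [-13, -3, 18]

[-13, -3, 18]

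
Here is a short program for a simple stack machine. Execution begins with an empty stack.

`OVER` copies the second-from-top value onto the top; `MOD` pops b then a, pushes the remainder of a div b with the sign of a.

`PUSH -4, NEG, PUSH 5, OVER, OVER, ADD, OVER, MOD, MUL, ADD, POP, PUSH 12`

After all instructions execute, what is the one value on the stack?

PUSH -4 : [-4]
NEG     : [4]
PUSH 5  : [4, 5]
OVER    : [4, 5, 4]
OVER    : [4, 5, 4, 5]
ADD     : [4, 5, 9]
OVER    : [4, 5, 9, 5]
MOD     : [4, 5, 4]
MUL     : [4, 20]
ADD     : [24]
POP     : []
PUSH 12 : [12]

12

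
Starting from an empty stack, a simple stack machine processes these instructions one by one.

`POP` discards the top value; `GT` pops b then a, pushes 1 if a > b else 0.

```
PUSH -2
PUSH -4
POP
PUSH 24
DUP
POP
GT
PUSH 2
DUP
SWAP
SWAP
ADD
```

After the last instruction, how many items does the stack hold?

2

PUSH -2 : [-2]
PUSH -4 : [-2, -4]
POP     : [-2]
PUSH 24 : [-2, 24]
DUP     : [-2, 24, 24]
POP     : [-2, 24]
GT      : [0]
PUSH 2  : [0, 2]
DUP     : [0, 2, 2]
SWAP    : [0, 2, 2]
SWAP    : [0, 2, 2]
ADD     : [0, 4]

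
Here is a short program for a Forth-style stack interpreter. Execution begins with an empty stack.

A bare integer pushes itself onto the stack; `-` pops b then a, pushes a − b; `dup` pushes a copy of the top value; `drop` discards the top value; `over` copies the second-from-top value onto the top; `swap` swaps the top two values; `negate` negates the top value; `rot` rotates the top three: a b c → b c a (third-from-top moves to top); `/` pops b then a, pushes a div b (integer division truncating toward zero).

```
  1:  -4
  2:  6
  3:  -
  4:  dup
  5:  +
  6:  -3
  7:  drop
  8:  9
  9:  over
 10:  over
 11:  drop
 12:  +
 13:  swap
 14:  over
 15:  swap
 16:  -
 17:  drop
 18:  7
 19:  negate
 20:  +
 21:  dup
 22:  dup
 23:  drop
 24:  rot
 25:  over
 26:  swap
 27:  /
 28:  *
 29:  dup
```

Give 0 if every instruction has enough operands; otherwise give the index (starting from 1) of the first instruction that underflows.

24

-4      [-4]
6       [-4, 6]
-       [-10]
dup     [-10, -10]
+       [-20]
-3      [-20, -3]
drop    [-20]
9       [-20, 9]
over    [-20, 9, -20]
over    [-20, 9, -20, 9]
drop    [-20, 9, -20]
+       [-20, -11]
swap    [-11, -20]
over    [-11, -20, -11]
swap    [-11, -11, -20]
-       [-11, 9]
drop    [-11]
7       [-11, 7]
negate  [-11, -7]
+       [-18]
dup     [-18, -18]
dup     [-18, -18, -18]
drop    [-18, -18]
rot  — needs 3 operands, stack has 2 → underflow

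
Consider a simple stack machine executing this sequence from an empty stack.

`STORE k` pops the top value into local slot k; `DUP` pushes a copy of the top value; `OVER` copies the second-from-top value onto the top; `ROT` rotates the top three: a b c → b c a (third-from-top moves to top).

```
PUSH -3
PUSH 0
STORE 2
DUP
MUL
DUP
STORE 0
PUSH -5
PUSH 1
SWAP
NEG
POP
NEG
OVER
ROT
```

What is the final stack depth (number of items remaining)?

PUSH -3 → [-3]
PUSH 0  → [-3, 0]
STORE 2 → [-3]
DUP     → [-3, -3]
MUL     → [9]
DUP     → [9, 9]
STORE 0 → [9]
PUSH -5 → [9, -5]
PUSH 1  → [9, -5, 1]
SWAP    → [9, 1, -5]
NEG     → [9, 1, 5]
POP     → [9, 1]
NEG     → [9, -1]
OVER    → [9, -1, 9]
ROT     → [-1, 9, 9]

3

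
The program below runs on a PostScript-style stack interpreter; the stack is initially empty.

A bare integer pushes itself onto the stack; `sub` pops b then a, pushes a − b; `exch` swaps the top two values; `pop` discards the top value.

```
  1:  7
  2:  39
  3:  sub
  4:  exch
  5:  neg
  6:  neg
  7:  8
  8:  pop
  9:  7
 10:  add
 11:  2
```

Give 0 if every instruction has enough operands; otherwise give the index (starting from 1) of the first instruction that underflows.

4

7   : 7
39  : 7 39
sub : -32
exch  — needs 2 operands, stack has 1 → underflow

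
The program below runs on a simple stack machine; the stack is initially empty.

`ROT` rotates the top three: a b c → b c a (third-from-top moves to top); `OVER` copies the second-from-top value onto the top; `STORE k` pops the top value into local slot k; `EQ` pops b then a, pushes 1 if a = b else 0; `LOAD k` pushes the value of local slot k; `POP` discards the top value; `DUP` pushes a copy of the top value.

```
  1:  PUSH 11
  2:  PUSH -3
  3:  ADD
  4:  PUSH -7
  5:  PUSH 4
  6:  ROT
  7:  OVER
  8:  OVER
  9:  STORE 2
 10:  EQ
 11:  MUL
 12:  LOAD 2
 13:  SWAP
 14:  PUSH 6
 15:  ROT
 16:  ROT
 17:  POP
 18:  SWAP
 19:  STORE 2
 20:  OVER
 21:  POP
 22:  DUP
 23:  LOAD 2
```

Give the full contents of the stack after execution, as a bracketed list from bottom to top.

PUSH 11 : 11
PUSH -3 : 11 -3
ADD     : 8
PUSH -7 : 8 -7
PUSH 4  : 8 -7 4
ROT     : -7 4 8
OVER    : -7 4 8 4
OVER    : -7 4 8 4 8
STORE 2 : -7 4 8 4
EQ      : -7 4 0
MUL     : -7 0
LOAD 2  : -7 0 8
SWAP    : -7 8 0
PUSH 6  : -7 8 0 6
ROT     : -7 0 6 8
ROT     : -7 6 8 0
POP     : -7 6 8
SWAP    : -7 8 6
STORE 2 : -7 8
OVER    : -7 8 -7
POP     : -7 8
DUP     : -7 8 8
LOAD 2  : -7 8 8 6

[-7, 8, 8, 6]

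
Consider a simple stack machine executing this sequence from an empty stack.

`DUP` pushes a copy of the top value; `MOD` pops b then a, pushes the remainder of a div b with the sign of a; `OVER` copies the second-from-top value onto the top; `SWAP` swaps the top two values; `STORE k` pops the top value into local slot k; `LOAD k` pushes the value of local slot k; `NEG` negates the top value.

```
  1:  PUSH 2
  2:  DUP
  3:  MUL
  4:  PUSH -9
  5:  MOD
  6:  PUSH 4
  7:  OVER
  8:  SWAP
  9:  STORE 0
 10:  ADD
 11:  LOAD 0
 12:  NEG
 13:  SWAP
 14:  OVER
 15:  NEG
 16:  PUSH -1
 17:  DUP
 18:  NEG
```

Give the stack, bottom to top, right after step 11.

[8, 4]

PUSH 2  : 2
DUP     : 2 2
MUL     : 4
PUSH -9 : 4 -9
MOD     : 4
PUSH 4  : 4 4
OVER    : 4 4 4
SWAP    : 4 4 4
STORE 0 : 4 4
ADD     : 8
LOAD 0  : 8 4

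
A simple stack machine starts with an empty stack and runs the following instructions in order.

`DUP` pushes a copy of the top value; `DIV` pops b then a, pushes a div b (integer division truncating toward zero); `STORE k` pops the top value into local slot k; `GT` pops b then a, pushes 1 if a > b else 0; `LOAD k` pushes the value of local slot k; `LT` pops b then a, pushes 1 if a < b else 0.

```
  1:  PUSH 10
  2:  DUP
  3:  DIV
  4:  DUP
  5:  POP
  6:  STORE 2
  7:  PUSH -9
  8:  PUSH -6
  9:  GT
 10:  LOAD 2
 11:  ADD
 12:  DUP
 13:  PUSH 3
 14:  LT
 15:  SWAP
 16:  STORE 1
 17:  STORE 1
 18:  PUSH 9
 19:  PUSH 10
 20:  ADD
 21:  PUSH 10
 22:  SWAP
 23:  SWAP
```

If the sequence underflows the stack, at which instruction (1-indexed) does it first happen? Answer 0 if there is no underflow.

PUSH 10 -> 10
DUP     -> 10 10
DIV     -> 1
DUP     -> 1 1
POP     -> 1
STORE 2 -> (empty)
PUSH -9 -> -9
PUSH -6 -> -9 -6
GT      -> 0
LOAD 2  -> 0 1
ADD     -> 1
DUP     -> 1 1
PUSH 3  -> 1 1 3
LT      -> 1 1
SWAP    -> 1 1
STORE 1 -> 1
STORE 1 -> (empty)
PUSH 9  -> 9
PUSH 10 -> 9 10
ADD     -> 19
PUSH 10 -> 19 10
SWAP    -> 10 19
SWAP    -> 19 10

0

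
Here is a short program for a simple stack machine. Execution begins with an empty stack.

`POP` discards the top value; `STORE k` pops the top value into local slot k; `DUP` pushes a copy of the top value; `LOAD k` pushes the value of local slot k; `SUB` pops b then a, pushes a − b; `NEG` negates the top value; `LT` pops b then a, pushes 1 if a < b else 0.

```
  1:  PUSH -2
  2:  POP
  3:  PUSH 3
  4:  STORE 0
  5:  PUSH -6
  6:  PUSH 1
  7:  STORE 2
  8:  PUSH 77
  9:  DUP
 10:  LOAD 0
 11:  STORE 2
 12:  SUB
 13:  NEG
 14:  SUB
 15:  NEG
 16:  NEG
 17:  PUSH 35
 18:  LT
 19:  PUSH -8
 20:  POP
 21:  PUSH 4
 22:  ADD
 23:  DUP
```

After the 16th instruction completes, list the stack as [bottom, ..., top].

[-6]

PUSH -2  [-2]
POP      []
PUSH 3   [3]
STORE 0  []
PUSH -6  [-6]
PUSH 1   [-6, 1]
STORE 2  [-6]
PUSH 77  [-6, 77]
DUP      [-6, 77, 77]
LOAD 0   [-6, 77, 77, 3]
STORE 2  [-6, 77, 77]
SUB      [-6, 0]
NEG      [-6, 0]
SUB      [-6]
NEG      [6]
NEG      [-6]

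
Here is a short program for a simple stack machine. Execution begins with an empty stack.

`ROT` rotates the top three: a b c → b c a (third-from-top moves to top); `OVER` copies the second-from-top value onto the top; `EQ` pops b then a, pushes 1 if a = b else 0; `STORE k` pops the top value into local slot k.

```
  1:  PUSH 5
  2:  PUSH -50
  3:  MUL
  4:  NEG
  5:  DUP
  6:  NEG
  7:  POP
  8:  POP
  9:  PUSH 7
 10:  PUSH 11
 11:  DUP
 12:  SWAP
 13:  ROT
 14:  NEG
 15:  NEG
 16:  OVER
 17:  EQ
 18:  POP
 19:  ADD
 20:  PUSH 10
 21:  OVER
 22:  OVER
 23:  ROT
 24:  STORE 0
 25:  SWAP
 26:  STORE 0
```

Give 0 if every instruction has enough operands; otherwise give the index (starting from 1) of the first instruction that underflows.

0

PUSH 5   → [5]
PUSH -50 → [5, -50]
MUL      → [-250]
NEG      → [250]
DUP      → [250, 250]
NEG      → [250, -250]
POP      → [250]
POP      → []
PUSH 7   → [7]
PUSH 11  → [7, 11]
DUP      → [7, 11, 11]
SWAP     → [7, 11, 11]
ROT      → [11, 11, 7]
NEG      → [11, 11, -7]
NEG      → [11, 11, 7]
OVER     → [11, 11, 7, 11]
EQ       → [11, 11, 0]
POP      → [11, 11]
ADD      → [22]
PUSH 10  → [22, 10]
OVER     → [22, 10, 22]
OVER     → [22, 10, 22, 10]
ROT      → [22, 22, 10, 10]
STORE 0  → [22, 22, 10]
SWAP     → [22, 10, 22]
STORE 0  → [22, 10]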